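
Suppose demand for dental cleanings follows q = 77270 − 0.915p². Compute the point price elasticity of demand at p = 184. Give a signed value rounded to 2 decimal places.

dq/dp = −2·0.915·p = -336.72. At p = 184, q = 46291.76.
Ed = (dq/dp)·(p/q) = (-336.72) × (184/46291.76) = -1.3383…

-1.34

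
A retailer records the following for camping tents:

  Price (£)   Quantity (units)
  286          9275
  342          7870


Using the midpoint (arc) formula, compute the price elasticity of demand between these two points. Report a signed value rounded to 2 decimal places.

%ΔQ = (7870 − 9275) / [(9275 + 7870)/2] = -1405/8572.5 = -0.163896…
%ΔP = (342 − 286) / [(286 + 342)/2] = 56/314 = 0.178343…
Arc Ed = %ΔQ / %ΔP = (-1405/8572.5) / (56/314) = -0.9189…

-0.92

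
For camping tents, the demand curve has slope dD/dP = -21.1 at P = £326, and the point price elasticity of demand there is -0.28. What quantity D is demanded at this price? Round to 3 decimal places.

Ed = (dD/dP)·(P/D) ⇒ D = (dD/dP)·P/Ed = (-21.1)·326/(-0.28) = 24566.42857…

24566.429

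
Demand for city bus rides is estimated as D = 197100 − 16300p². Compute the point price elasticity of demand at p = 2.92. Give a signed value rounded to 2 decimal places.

-4.78

dD/dp = −2·16300·p = -95192. At p = 2.92, D = 58119.68.
Ed = (dD/dp)·(p/D) = (-95192) × (2.92/58119.68) = -4.7825…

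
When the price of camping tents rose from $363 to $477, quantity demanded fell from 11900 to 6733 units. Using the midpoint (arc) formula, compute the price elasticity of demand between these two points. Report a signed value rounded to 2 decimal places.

-2.04

%ΔQ = (6733 − 11900) / [(11900 + 6733)/2] = -5167/9316.5 = -0.554607…
%ΔP = (477 − 363) / [(363 + 477)/2] = 114/420 = 0.271428…
Arc Ed = %ΔQ / %ΔP = (-5167/9316.5) / (114/420) = -2.0432…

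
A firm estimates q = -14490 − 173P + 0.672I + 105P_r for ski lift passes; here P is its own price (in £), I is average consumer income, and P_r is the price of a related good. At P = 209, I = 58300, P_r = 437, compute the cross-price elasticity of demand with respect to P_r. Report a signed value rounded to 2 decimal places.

1.33

At the given values, q = -14490 − 173(209) + 0.672(58300) + 105(437) = 34415.6.
∂q/∂P_r = 105.
E = (105) × (437/34415.6) = 1.3332…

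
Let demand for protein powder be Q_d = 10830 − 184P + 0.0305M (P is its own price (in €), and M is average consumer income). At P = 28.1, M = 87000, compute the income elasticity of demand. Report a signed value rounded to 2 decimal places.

0.32

At the given values, Q_d = 10830 − 184(28.1) + 0.0305(87000) = 8313.1.
∂Q_d/∂M = 0.0305.
E = (0.0305) × (87000/8313.1) = 0.3191…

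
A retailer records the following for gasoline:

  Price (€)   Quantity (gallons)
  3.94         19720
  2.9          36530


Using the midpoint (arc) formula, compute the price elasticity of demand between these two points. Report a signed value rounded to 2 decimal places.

%ΔQ = (36530 − 19720) / [(19720 + 36530)/2] = 16810/28125 = 0.597688…
%ΔP = (2.9 − 3.94) / [(3.94 + 2.9)/2] = -1.04/3.42 = -0.304093…
Arc Ed = %ΔQ / %ΔP = (16810/28125) / (-1.04/3.42) = -1.9654…

-1.97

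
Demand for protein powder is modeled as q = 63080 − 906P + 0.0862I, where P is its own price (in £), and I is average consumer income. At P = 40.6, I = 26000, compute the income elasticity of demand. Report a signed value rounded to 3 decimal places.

0.079

At the given values, q = 63080 − 906(40.6) + 0.0862(26000) = 28537.6.
∂q/∂I = 0.0862.
E = (0.0862) × (26000/28537.6) = 0.07853…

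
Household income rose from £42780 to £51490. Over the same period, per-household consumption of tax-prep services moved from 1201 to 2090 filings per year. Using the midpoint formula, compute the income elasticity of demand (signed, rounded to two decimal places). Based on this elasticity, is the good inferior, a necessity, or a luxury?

2.92; luxury

%ΔQ = (2090 − 1201)/[( 1201 + 2090)/2] = 889/1645.5 = 0.540261…
%ΔIncome = (51490 − 42780)/[( 42780 + 51490)/2] = 8710/47135 = 0.184788…
E_income = (889/1645.5) / (8710/47135) = 2.9236…
E_income > 1 ⇒ normal good, luxury.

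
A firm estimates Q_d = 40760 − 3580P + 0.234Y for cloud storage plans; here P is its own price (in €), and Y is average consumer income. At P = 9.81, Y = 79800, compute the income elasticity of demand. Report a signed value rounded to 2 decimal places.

At the given values, Q_d = 40760 − 3580(9.81) + 0.234(79800) = 24313.4.
∂Q_d/∂Y = 0.234.
E = (0.234) × (79800/24313.4) = 0.7680…

0.77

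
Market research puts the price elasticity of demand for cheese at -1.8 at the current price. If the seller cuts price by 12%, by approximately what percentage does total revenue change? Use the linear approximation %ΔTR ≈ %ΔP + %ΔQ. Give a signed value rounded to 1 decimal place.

+9.6%

%ΔQ ≈ Ed × %ΔP = (-1.8) × (-12%) = +21.6000%
%ΔTR ≈ %ΔP + %ΔQ = (-12%) + (+21.6000%) = +9.6000%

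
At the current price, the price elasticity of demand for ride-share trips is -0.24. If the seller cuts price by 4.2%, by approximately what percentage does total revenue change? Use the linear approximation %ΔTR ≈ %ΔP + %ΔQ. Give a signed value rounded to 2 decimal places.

%ΔQ ≈ Ed × %ΔP = (-0.24) × (-4.2%) = +1.0080%
%ΔTR ≈ %ΔP + %ΔQ = (-4.2%) + (+1.0080%) = -3.1920%

-3.19%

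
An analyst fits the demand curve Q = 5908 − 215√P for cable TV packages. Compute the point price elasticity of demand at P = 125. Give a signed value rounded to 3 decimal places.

dQ/dP = −215/(2√P) = -9.61509. At P = 125, Q = 3504.23.
Ed = (dQ/dP)·(P/Q) = (-9.61509) × (125/3504.23) = -0.34298…

-0.343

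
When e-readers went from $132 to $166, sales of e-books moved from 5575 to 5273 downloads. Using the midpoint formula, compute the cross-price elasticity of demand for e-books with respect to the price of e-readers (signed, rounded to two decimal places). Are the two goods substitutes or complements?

-0.24; complements

%ΔQ_{e-books} = (5273 − 5575)/avg = -302/5424 = -0.055678…
%ΔP_{e-readers} = (166 − 132)/avg = 34/149 = 0.228187…
E_cross = (-302/5424) / (34/149) = -0.2440…
E_cross < 0 ⇒ the goods are complements.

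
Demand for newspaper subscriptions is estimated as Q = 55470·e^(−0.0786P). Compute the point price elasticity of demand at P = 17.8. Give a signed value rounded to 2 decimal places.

-1.40

dQ/dP = −0.0786·Q = -1076.14. At P = 17.8, Q = 13691.3.
Ed = (dQ/dP)·(P/Q) = (-1076.14) × (17.8/13691.3) = -1.3990…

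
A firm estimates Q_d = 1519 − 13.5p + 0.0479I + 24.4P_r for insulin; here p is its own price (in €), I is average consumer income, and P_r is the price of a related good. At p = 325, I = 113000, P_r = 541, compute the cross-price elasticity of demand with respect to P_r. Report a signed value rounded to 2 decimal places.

0.84

At the given values, Q_d = 1519 − 13.5(325) + 0.0479(113000) + 24.4(541) = 15744.6.
∂Q_d/∂P_r = 24.4.
E = (24.4) × (541/15744.6) = 0.8384…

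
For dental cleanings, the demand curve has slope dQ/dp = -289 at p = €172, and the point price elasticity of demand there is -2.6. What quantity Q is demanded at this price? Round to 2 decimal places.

19118.46

Ed = (dQ/dp)·(p/Q) ⇒ Q = (dQ/dp)·p/Ed = (-289)·172/(-2.6) = 19118.4615…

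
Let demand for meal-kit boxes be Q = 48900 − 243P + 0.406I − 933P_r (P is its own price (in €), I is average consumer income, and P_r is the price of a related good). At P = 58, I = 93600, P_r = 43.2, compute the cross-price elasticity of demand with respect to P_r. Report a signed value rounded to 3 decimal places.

-1.240

At the given values, Q = 48900 − 243(58) + 0.406(93600) − 933(43.2) = 32502.
∂Q/∂P_r = -933.
E = (-933) × (43.2/32502) = -1.24009…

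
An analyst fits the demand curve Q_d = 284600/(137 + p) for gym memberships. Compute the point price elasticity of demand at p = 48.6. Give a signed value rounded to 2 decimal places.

dQ_d/dp = −284600/(137 + p)² = -8.26188. At p = 48.6, Q_d = 1533.41.
Ed = (dQ_d/dp)·(p/Q_d) = (-8.26188) × (48.6/1533.41) = -0.2618…

-0.26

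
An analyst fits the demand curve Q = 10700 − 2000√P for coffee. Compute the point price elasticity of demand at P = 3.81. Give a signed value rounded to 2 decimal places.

dQ/dP = −2000/(2√P) = -512.316. At P = 3.81, Q = 6796.16.
Ed = (dQ/dP)·(P/Q) = (-512.316) × (3.81/6796.16) = -0.2872…

-0.29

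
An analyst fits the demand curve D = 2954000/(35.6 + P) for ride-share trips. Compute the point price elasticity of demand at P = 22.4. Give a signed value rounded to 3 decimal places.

-0.386

dD/dP = −2954000/(35.6 + P)² = -878.121. At P = 22.4, D = 50931.
Ed = (dD/dP)·(P/D) = (-878.121) × (22.4/50931) = -0.38620…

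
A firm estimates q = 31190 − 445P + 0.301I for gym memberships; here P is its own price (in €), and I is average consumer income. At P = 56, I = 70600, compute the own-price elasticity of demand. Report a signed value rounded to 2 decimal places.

At the given values, q = 31190 − 445(56) + 0.301(70600) = 27520.6.
∂q/∂P = −445.
E = (-445) × (56/27520.6) = -0.9055…

-0.91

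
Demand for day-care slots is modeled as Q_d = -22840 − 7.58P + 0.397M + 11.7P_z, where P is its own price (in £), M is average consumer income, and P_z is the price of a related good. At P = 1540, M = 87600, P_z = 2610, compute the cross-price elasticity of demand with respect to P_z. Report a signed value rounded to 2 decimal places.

At the given values, Q_d = -22840 − 7.58(1540) + 0.397(87600) + 11.7(2610) = 30801.
∂Q_d/∂P_z = 11.7.
E = (11.7) × (2610/30801) = 0.9914…

0.99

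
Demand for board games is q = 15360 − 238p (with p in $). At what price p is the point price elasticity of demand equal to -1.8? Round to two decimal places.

Ed = −238p/(15360 − 238p). Set this equal to -1.8:
238p = 1.8·(15360 − 238p) ⇒ 238p(1 + 1.8) = 1.8·15360
p = 1.8·15360 / (238·2.8) = 41.4885…

41.49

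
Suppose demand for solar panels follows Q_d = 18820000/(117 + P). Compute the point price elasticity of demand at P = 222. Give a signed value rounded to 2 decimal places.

dQ_d/dP = −18820000/(117 + P)² = -163.765. At P = 222, Q_d = 55516.2.
Ed = (dQ_d/dP)·(P/Q_d) = (-163.765) × (222/55516.2) = -0.6548…

-0.65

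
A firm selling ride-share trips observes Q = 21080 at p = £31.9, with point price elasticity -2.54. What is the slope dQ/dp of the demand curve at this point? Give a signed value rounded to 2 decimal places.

Ed = (dQ/dp)·(p/Q) ⇒ dQ/dp = Ed·Q/p = (-2.54)·21080/31.9 = -1678.4702…

-1678.47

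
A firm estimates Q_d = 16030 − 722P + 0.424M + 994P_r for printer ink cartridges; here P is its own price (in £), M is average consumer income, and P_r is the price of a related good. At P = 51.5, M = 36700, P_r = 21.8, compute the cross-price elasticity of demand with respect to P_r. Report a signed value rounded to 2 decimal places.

1.35

At the given values, Q_d = 16030 − 722(51.5) + 0.424(36700) + 994(21.8) = 16077.
∂Q_d/∂P_r = 994.
E = (994) × (21.8/16077) = 1.3478…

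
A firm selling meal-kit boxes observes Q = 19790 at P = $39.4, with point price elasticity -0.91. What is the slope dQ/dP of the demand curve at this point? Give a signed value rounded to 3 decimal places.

Ed = (dQ/dP)·(P/Q) ⇒ dQ/dP = Ed·Q/P = (-0.91)·19790/39.4 = -457.07868…

-457.079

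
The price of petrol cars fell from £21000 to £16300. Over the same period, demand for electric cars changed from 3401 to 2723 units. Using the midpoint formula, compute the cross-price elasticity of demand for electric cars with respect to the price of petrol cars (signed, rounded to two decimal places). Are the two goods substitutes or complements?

%ΔQ_{electric cars} = (2723 − 3401)/avg = -678/3062 = -0.221423…
%ΔP_{petrol cars} = (16300 − 21000)/avg = -4700/18650 = -0.252010…
E_cross = (-678/3062) / (-4700/18650) = 0.8786…
E_cross > 0 ⇒ the goods are substitutes.

0.88; substitutes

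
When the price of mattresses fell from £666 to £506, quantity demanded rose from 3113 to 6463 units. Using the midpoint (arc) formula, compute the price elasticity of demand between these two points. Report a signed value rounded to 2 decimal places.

%ΔQ = (6463 − 3113) / [(3113 + 6463)/2] = 3350/4788 = 0.699665…
%ΔP = (506 − 666) / [(666 + 506)/2] = -160/586 = -0.273037…
Arc Ed = %ΔQ / %ΔP = (3350/4788) / (-160/586) = -2.5625…

-2.56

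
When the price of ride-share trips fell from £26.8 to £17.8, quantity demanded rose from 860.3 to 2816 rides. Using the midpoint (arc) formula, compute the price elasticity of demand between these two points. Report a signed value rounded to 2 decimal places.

%ΔQ = (2816 − 860.3) / [(860.3 + 2816)/2] = 1955.7/1838.15 = 1.063950…
%ΔP = (17.8 − 26.8) / [(26.8 + 17.8)/2] = -9/22.3 = -0.403587…
Arc Ed = %ΔQ / %ΔP = (1955.7/1838.15) / (-9/22.3) = -2.6362…

-2.64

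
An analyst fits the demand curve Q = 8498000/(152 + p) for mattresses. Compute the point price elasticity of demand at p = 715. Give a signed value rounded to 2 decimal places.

-0.82

dQ/dp = −8498000/(152 + p)² = -11.3052. At p = 715, Q = 9801.61.
Ed = (dQ/dp)·(p/Q) = (-11.3052) × (715/9801.61) = -0.8246…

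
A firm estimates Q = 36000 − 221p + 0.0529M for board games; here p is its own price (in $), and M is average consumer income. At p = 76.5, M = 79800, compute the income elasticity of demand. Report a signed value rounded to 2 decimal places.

0.18

At the given values, Q = 36000 − 221(76.5) + 0.0529(79800) = 23314.92.
∂Q/∂M = 0.0529.
E = (0.0529) × (79800/23314.92) = 0.1810…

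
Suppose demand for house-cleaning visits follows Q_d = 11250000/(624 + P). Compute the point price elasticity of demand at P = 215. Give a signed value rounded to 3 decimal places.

dQ_d/dP = −11250000/(624 + P)² = -15.9819. At P = 215, Q_d = 13408.8.
Ed = (dQ_d/dP)·(P/Q_d) = (-15.9819) × (215/13408.8) = -0.25625…

-0.256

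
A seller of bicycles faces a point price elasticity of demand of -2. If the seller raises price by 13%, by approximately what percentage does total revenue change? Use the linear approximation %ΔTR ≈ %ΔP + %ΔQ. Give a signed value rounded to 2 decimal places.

-13.00%

%ΔQ ≈ Ed × %ΔP = (-2) × (+13%) = -26.0000%
%ΔTR ≈ %ΔP + %ΔQ = (+13%) + (-26.0000%) = -13.0000%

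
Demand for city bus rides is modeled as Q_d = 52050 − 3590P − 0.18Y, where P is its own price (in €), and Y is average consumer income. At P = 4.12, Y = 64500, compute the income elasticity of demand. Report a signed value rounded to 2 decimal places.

-0.45

At the given values, Q_d = 52050 − 3590(4.12) − 0.18(64500) = 25649.2.
∂Q_d/∂Y = -0.18.
E = (-0.18) × (64500/25649.2) = -0.4526…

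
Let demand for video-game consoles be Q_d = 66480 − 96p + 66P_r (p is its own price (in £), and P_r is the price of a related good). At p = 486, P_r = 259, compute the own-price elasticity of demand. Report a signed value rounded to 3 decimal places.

At the given values, Q_d = 66480 − 96(486) + 66(259) = 36918.
∂Q_d/∂p = −96.
E = (-96) × (486/36918) = -1.26377…

-1.264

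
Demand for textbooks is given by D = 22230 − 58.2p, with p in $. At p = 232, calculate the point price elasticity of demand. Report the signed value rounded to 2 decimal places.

-1.55

dD/dp = −58.2. At p = 232, D = 22230 − 58.2(232) = 8727.6.
Ed = (dD/dp)·(p/D) = −58.2 × (232/8727.6) = -1.5470…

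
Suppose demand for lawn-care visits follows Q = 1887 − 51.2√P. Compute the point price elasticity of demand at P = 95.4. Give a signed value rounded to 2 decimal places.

dQ/dP = −51.2/(2√P) = -2.62099. At P = 95.4, Q = 1386.91.
Ed = (dQ/dP)·(P/Q) = (-2.62099) × (95.4/1386.91) = -0.1802…

-0.18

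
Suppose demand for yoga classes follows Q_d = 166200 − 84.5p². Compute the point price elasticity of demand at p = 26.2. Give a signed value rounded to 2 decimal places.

dQ_d/dp = −2·84.5·p = -4427.8. At p = 26.2, Q_d = 108195.82.
Ed = (dQ_d/dp)·(p/Q_d) = (-4427.8) × (26.2/108195.82) = -1.0722…

-1.07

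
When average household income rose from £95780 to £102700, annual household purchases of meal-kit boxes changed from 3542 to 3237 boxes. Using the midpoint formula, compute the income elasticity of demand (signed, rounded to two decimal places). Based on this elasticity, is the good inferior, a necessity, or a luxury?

-1.29; inferior

%ΔQ = (3237 − 3542)/[( 3542 + 3237)/2] = -305/3389.5 = -0.089983…
%ΔIncome = (102700 − 95780)/[( 95780 + 102700)/2] = 6920/99240 = 0.069729…
E_income = (-305/3389.5) / (6920/99240) = -1.2904…
E_income < 0 ⇒ inferior good.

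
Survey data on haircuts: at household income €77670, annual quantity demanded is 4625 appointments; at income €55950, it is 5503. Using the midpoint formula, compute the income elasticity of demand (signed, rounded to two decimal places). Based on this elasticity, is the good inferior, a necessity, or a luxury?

%ΔQ = (5503 − 4625)/[( 4625 + 5503)/2] = 878/5064 = 0.173380…
%ΔIncome = (55950 − 77670)/[( 77670 + 55950)/2] = -21720/66810 = -0.325101…
E_income = (878/5064) / (-21720/66810) = -0.5333…
E_income < 0 ⇒ inferior good.

-0.53; inferior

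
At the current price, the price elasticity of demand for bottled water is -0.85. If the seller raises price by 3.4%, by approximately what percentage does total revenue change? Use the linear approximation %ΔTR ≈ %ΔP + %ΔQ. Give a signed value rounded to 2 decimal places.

+0.51%

%ΔQ ≈ Ed × %ΔP = (-0.85) × (+3.4%) = -2.8900%
%ΔTR ≈ %ΔP + %ΔQ = (+3.4%) + (-2.8900%) = +0.5100%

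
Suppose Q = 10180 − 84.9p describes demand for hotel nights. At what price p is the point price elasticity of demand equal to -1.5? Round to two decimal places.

Ed = −84.9p/(10180 − 84.9p). Set this equal to -1.5:
84.9p = 1.5·(10180 − 84.9p) ⇒ 84.9p(1 + 1.5) = 1.5·10180
p = 1.5·10180 / (84.9·2.5) = 71.9434…

71.94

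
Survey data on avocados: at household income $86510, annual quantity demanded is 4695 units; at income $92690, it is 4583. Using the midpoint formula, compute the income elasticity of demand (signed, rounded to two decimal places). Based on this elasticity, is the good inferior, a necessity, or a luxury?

-0.35; inferior

%ΔQ = (4583 − 4695)/[( 4695 + 4583)/2] = -112/4639 = -0.024143…
%ΔIncome = (92690 − 86510)/[( 86510 + 92690)/2] = 6180/89600 = 0.068973…
E_income = (-112/4639) / (6180/89600) = -0.3500…
E_income < 0 ⇒ inferior good.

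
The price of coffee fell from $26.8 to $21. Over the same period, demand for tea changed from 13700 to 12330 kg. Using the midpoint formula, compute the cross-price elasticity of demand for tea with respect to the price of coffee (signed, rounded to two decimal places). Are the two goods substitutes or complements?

%ΔQ_{tea} = (12330 − 13700)/avg = -1370/13015 = -0.105263…
%ΔP_{coffee} = (21 − 26.8)/avg = -5.8/23.9 = -0.242677…
E_cross = (-1370/13015) / (-5.8/23.9) = 0.4337…
E_cross > 0 ⇒ the goods are substitutes.

0.43; substitutes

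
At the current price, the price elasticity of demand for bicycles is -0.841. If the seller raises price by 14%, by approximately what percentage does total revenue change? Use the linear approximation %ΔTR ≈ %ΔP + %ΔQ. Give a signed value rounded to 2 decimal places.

%ΔQ ≈ Ed × %ΔP = (-0.841) × (+14%) = -11.7740%
%ΔTR ≈ %ΔP + %ΔQ = (+14%) + (-11.7740%) = +2.2260%

+2.23%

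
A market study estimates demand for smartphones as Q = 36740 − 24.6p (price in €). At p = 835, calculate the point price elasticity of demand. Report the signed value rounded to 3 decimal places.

-1.268

dQ/dp = −24.6. At p = 835, Q = 36740 − 24.6(835) = 16199.
Ed = (dQ/dp)·(p/Q) = −24.6 × (835/16199) = -1.26804…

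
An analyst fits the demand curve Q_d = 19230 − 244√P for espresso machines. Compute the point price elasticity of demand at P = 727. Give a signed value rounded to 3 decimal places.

-0.260

dQ_d/dP = −244/(2√P) = -4.52473. At P = 727, Q_d = 12651.
Ed = (dQ_d/dP)·(P/Q_d) = (-4.52473) × (727/12651) = -0.26001…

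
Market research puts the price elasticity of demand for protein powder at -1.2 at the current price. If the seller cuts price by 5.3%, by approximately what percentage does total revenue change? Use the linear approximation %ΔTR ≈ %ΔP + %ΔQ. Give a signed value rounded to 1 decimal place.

%ΔQ ≈ Ed × %ΔP = (-1.2) × (-5.3%) = +6.3600%
%ΔTR ≈ %ΔP + %ΔQ = (-5.3%) + (+6.3600%) = +1.0600%

+1.1%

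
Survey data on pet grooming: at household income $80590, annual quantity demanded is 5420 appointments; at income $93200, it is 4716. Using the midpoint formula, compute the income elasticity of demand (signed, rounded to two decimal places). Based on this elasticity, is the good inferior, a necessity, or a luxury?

-0.96; inferior

%ΔQ = (4716 − 5420)/[( 5420 + 4716)/2] = -704/5068 = -0.138910…
%ΔIncome = (93200 − 80590)/[( 80590 + 93200)/2] = 12610/86895 = 0.145117…
E_income = (-704/5068) / (12610/86895) = -0.9572…
E_income < 0 ⇒ inferior good.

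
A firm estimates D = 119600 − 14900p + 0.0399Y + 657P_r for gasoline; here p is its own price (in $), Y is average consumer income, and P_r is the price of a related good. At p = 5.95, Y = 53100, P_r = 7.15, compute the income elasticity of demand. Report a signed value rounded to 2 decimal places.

At the given values, D = 119600 − 14900(5.95) + 0.0399(53100) + 657(7.15) = 37761.24.
∂D/∂Y = 0.0399.
E = (0.0399) × (53100/37761.24) = 0.0561…

0.06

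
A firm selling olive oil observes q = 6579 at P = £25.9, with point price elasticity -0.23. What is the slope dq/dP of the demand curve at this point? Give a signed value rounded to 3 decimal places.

Ed = (dq/dP)·(P/q) ⇒ dq/dP = Ed·q/P = (-0.23)·6579/25.9 = -58.42355…

-58.424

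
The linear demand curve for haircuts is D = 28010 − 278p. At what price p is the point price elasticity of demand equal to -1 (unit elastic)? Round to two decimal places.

50.38

Ed = −278p/(28010 − 278p). Set this equal to -1:
278p = 1·(28010 − 278p) ⇒ 278p(1 + 1) = 1·28010
p = 1·28010 / (278·2) = 50.3776…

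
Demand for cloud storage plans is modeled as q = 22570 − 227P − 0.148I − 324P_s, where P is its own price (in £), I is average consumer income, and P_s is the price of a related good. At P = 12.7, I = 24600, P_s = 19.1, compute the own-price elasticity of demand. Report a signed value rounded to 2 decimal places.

-0.29

At the given values, q = 22570 − 227(12.7) − 0.148(24600) − 324(19.1) = 9857.9.
∂q/∂P = −227.
E = (-227) × (12.7/9857.9) = -0.2924…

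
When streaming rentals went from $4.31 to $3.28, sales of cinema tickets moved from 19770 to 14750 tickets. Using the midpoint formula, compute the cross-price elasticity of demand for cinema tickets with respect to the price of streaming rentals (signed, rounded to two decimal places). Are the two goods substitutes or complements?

1.07; substitutes

%ΔQ_{cinema tickets} = (14750 − 19770)/avg = -5020/17260 = -0.290845…
%ΔP_{streaming rentals} = (3.28 − 4.31)/avg = -1.03/3.795 = -0.271409…
E_cross = (-5020/17260) / (-1.03/3.795) = 1.0716…
E_cross > 0 ⇒ the goods are substitutes.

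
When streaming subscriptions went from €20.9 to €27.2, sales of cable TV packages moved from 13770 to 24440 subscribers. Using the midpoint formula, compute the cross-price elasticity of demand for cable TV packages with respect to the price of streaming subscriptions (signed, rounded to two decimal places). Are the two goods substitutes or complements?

%ΔQ_{cable TV packages} = (24440 − 13770)/avg = 10670/19105 = 0.558492…
%ΔP_{streaming subscriptions} = (27.2 − 20.9)/avg = 6.3/24.05 = 0.261954…
E_cross = (10670/19105) / (6.3/24.05) = 2.1320…
E_cross > 0 ⇒ the goods are substitutes.

2.13; substitutes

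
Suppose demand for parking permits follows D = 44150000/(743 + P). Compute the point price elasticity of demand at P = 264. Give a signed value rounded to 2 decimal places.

dD/dP = −44150000/(743 + P)² = -43.5383. At P = 264, D = 43843.1.
Ed = (dD/dP)·(P/D) = (-43.5383) × (264/43843.1) = -0.2621…

-0.26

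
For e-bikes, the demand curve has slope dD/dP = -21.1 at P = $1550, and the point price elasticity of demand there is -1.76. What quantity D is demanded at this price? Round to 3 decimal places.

18582.386

Ed = (dD/dP)·(P/D) ⇒ D = (dD/dP)·P/Ed = (-21.1)·1550/(-1.76) = 18582.38636…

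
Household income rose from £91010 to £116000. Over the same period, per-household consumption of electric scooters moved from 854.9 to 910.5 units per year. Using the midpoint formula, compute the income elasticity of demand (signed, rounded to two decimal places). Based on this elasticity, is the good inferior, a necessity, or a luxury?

0.26; necessity

%ΔQ = (910.5 − 854.9)/[( 854.9 + 910.5)/2] = 55.6/882.7 = 0.062988…
%ΔIncome = (116000 − 91010)/[( 91010 + 116000)/2] = 24990/103505 = 0.241437…
E_income = (55.6/882.7) / (24990/103505) = 0.2608…
0 < E_income < 1 ⇒ normal good, necessity.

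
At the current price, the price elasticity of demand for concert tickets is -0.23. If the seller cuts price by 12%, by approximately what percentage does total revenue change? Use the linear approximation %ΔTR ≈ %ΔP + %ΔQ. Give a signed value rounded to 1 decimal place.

-9.2%

%ΔQ ≈ Ed × %ΔP = (-0.23) × (-12%) = +2.7600%
%ΔTR ≈ %ΔP + %ΔQ = (-12%) + (+2.7600%) = -9.2400%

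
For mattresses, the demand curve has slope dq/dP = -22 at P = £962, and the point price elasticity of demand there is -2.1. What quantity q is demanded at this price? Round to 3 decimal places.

10078.095

Ed = (dq/dP)·(P/q) ⇒ q = (dq/dP)·P/Ed = (-22)·962/(-2.1) = 10078.09523…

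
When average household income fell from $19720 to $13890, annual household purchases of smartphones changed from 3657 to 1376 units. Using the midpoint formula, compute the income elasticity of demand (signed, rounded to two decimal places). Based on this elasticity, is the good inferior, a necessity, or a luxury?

2.61; luxury

%ΔQ = (1376 − 3657)/[( 3657 + 1376)/2] = -2281/2516.5 = -0.906417…
%ΔIncome = (13890 − 19720)/[( 19720 + 13890)/2] = -5830/16805 = -0.346920…
E_income = (-2281/2516.5) / (-5830/16805) = 2.6127…
E_income > 1 ⇒ normal good, luxury.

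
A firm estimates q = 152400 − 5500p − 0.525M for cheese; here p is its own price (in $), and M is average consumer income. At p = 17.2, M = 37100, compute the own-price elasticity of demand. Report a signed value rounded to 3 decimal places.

-2.469

At the given values, q = 152400 − 5500(17.2) − 0.525(37100) = 38322.5.
∂q/∂p = −5500.
E = (-5500) × (17.2/38322.5) = -2.46852…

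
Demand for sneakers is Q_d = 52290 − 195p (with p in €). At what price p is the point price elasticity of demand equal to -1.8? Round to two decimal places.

172.38

Ed = −195p/(52290 − 195p). Set this equal to -1.8:
195p = 1.8·(52290 − 195p) ⇒ 195p(1 + 1.8) = 1.8·52290
p = 1.8·52290 / (195·2.8) = 172.3846…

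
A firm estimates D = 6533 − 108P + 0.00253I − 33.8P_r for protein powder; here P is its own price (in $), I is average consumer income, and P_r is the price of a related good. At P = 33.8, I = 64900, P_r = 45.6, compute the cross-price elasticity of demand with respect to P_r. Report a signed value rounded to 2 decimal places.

-1.02

At the given values, D = 6533 − 108(33.8) + 0.00253(64900) − 33.8(45.6) = 1505.517.
∂D/∂P_r = -33.8.
E = (-33.8) × (45.6/1505.517) = -1.0237…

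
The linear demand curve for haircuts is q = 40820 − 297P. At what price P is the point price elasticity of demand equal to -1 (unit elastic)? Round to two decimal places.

68.72

Ed = −297P/(40820 − 297P). Set this equal to -1:
297P = 1·(40820 − 297P) ⇒ 297P(1 + 1) = 1·40820
P = 1·40820 / (297·2) = 68.7205…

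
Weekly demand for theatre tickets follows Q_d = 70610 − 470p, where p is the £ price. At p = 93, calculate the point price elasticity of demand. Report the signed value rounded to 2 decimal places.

dQ_d/dp = −470. At p = 93, Q_d = 70610 − 470(93) = 26900.
Ed = (dQ_d/dp)·(p/Q_d) = −470 × (93/26900) = -1.6249…

-1.62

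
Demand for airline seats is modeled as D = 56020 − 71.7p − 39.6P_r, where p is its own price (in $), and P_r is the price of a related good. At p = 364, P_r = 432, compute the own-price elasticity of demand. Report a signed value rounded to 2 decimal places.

-2.04

At the given values, D = 56020 − 71.7(364) − 39.6(432) = 12814.
∂D/∂p = −71.7.
E = (-71.7) × (364/12814) = -2.0367…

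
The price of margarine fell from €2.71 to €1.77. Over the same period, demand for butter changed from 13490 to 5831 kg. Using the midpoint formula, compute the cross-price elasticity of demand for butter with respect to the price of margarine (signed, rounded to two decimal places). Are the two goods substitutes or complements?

1.89; substitutes

%ΔQ_{butter} = (5831 − 13490)/avg = -7659/9660.5 = -0.792816…
%ΔP_{margarine} = (1.77 − 2.71)/avg = -0.94/2.24 = -0.419642…
E_cross = (-7659/9660.5) / (-0.94/2.24) = 1.8892…
E_cross > 0 ⇒ the goods are substitutes.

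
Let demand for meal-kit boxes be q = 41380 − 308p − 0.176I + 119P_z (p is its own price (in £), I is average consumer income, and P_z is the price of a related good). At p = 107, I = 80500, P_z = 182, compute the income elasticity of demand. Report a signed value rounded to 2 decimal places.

-0.89

At the given values, q = 41380 − 308(107) − 0.176(80500) + 119(182) = 15914.
∂q/∂I = -0.176.
E = (-0.176) × (80500/15914) = -0.8902…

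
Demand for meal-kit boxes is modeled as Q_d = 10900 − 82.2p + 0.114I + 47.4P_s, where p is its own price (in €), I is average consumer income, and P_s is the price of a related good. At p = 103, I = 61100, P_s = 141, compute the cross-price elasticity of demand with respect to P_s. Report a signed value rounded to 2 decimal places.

0.42

At the given values, Q_d = 10900 − 82.2(103) + 0.114(61100) + 47.4(141) = 16082.2.
∂Q_d/∂P_s = 47.4.
E = (47.4) × (141/16082.2) = 0.4155…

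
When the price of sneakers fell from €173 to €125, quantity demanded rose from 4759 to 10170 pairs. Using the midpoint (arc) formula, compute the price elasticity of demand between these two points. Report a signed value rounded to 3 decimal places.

%ΔQ = (10170 − 4759) / [(4759 + 10170)/2] = 5411/7464.5 = 0.724897…
%ΔP = (125 − 173) / [(173 + 125)/2] = -48/149 = -0.322147…
Arc Ed = %ΔQ / %ΔP = (5411/7464.5) / (-48/149) = -2.25020…

-2.250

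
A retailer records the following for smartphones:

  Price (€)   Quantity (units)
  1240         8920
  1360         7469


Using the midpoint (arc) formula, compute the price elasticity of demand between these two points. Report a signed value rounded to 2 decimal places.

%ΔQ = (7469 − 8920) / [(8920 + 7469)/2] = -1451/8194.5 = -0.177069…
%ΔP = (1360 − 1240) / [(1240 + 1360)/2] = 120/1300 = 0.092307…
Arc Ed = %ΔQ / %ΔP = (-1451/8194.5) / (120/1300) = -1.9182…

-1.92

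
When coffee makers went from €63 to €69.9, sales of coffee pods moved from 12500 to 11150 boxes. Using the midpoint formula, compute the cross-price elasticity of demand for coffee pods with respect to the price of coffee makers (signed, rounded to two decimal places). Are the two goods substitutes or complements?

-1.10; complements

%ΔQ_{coffee pods} = (11150 − 12500)/avg = -1350/11825 = -0.114164…
%ΔP_{coffee makers} = (69.9 − 63)/avg = 6.9/66.45 = 0.103837…
E_cross = (-1350/11825) / (6.9/66.45) = -1.0994…
E_cross < 0 ⇒ the goods are complements.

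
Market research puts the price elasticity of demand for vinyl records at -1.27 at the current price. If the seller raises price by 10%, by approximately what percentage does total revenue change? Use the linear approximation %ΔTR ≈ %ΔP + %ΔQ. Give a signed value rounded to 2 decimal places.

-2.70%

%ΔQ ≈ Ed × %ΔP = (-1.27) × (+10%) = -12.7000%
%ΔTR ≈ %ΔP + %ΔQ = (+10%) + (-12.7000%) = -2.7000%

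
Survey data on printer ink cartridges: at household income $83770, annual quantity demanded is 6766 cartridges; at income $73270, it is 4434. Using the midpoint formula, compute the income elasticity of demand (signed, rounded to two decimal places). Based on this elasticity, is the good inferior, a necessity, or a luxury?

%ΔQ = (4434 − 6766)/[( 6766 + 4434)/2] = -2332/5600 = -0.416428…
%ΔIncome = (73270 − 83770)/[( 83770 + 73270)/2] = -10500/78520 = -0.133723…
E_income = (-2332/5600) / (-10500/78520) = 3.1140…
E_income > 1 ⇒ normal good, luxury.

3.11; luxury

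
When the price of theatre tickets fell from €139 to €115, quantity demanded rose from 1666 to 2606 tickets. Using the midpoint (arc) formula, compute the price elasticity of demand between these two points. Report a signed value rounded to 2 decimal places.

%ΔQ = (2606 − 1666) / [(1666 + 2606)/2] = 940/2136 = 0.440074…
%ΔP = (115 − 139) / [(139 + 115)/2] = -24/127 = -0.188976…
Arc Ed = %ΔQ / %ΔP = (940/2136) / (-24/127) = -2.3287…

-2.33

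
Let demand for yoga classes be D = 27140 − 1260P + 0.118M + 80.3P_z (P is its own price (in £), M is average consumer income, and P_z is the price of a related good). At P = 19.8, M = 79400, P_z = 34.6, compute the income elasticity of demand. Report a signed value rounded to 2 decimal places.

0.65

At the given values, D = 27140 − 1260(19.8) + 0.118(79400) + 80.3(34.6) = 14339.58.
∂D/∂M = 0.118.
E = (0.118) × (79400/14339.58) = 0.6533…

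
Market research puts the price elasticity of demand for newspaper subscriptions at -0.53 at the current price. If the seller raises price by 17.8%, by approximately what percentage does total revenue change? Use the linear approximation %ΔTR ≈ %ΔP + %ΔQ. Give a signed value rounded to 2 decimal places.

%ΔQ ≈ Ed × %ΔP = (-0.53) × (+17.8%) = -9.4340%
%ΔTR ≈ %ΔP + %ΔQ = (+17.8%) + (-9.4340%) = +8.3660%

+8.37%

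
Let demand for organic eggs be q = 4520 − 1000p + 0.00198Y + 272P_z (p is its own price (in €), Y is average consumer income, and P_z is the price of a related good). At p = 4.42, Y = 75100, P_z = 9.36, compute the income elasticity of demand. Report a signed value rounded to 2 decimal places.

At the given values, q = 4520 − 1000(4.42) + 0.00198(75100) + 272(9.36) = 2794.618.
∂q/∂Y = 0.00198.
E = (0.00198) × (75100/2794.618) = 0.0532…

0.05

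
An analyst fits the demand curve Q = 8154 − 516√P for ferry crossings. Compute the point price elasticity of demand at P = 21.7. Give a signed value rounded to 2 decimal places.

dQ/dP = −516/(2√P) = -55.3847. At P = 21.7, Q = 5750.3.
Ed = (dQ/dP)·(P/Q) = (-55.3847) × (21.7/5750.3) = -0.2090…

-0.21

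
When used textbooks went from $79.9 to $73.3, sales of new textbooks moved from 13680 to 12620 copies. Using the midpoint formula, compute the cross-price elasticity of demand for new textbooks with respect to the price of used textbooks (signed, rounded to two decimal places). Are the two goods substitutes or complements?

%ΔQ_{new textbooks} = (12620 − 13680)/avg = -1060/13150 = -0.080608…
%ΔP_{used textbooks} = (73.3 − 79.9)/avg = -6.6/76.6 = -0.086161…
E_cross = (-1060/13150) / (-6.6/76.6) = 0.9355…
E_cross > 0 ⇒ the goods are substitutes.

0.94; substitutes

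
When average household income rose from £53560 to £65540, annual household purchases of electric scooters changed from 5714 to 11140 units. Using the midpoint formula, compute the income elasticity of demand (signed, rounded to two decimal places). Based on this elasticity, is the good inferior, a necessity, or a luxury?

%ΔQ = (11140 − 5714)/[( 5714 + 11140)/2] = 5426/8427 = 0.643882…
%ΔIncome = (65540 − 53560)/[( 53560 + 65540)/2] = 11980/59550 = 0.201175…
E_income = (5426/8427) / (11980/59550) = 3.2006…
E_income > 1 ⇒ normal good, luxury.

3.20; luxury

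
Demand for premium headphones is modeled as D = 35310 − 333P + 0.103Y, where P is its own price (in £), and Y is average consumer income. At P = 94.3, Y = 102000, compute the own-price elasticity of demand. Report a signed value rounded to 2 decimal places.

-2.18

At the given values, D = 35310 − 333(94.3) + 0.103(102000) = 14414.1.
∂D/∂P = −333.
E = (-333) × (94.3/14414.1) = -2.1785…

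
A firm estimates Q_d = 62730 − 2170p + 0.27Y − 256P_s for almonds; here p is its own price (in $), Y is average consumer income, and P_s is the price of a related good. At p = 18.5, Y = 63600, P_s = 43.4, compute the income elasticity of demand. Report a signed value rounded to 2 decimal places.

At the given values, Q_d = 62730 − 2170(18.5) + 0.27(63600) − 256(43.4) = 28646.6.
∂Q_d/∂Y = 0.27.
E = (0.27) × (63600/28646.6) = 0.5994…

0.60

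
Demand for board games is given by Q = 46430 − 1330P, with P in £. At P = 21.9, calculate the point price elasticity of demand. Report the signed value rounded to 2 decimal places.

-1.68

dQ/dP = −1330. At P = 21.9, Q = 46430 − 1330(21.9) = 17303.
Ed = (dQ/dP)·(P/Q) = −1330 × (21.9/17303) = -1.6833…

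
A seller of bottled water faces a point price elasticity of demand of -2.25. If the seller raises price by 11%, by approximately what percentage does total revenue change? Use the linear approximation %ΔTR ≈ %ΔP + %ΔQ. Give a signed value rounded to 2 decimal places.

%ΔQ ≈ Ed × %ΔP = (-2.25) × (+11%) = -24.7500%
%ΔTR ≈ %ΔP + %ΔQ = (+11%) + (-24.7500%) = -13.7500%

-13.75%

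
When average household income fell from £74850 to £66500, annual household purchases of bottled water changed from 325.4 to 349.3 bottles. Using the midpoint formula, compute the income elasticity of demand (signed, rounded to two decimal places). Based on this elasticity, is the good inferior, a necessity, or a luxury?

-0.60; inferior

%ΔQ = (349.3 − 325.4)/[( 325.4 + 349.3)/2] = 23.9/337.35 = 0.070846…
%ΔIncome = (66500 − 74850)/[( 74850 + 66500)/2] = -8350/70675 = -0.118146…
E_income = (23.9/337.35) / (-8350/70675) = -0.5996…
E_income < 0 ⇒ inferior good.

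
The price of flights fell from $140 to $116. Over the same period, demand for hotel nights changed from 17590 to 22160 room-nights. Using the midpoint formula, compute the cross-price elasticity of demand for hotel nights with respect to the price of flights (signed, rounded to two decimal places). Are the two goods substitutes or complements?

-1.23; complements

%ΔQ_{hotel nights} = (22160 − 17590)/avg = 4570/19875 = 0.229937…
%ΔP_{flights} = (116 − 140)/avg = -24/128 = -0.1875
E_cross = (4570/19875) / (-24/128) = -1.2263…
E_cross < 0 ⇒ the goods are complements.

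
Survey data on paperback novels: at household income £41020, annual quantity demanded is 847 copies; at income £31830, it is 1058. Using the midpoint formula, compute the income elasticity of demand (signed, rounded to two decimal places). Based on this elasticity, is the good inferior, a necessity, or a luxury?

-0.88; inferior

%ΔQ = (1058 − 847)/[( 847 + 1058)/2] = 211/952.5 = 0.221522…
%ΔIncome = (31830 − 41020)/[( 41020 + 31830)/2] = -9190/36425 = -0.252299…
E_income = (211/952.5) / (-9190/36425) = -0.8780…
E_income < 0 ⇒ inferior good.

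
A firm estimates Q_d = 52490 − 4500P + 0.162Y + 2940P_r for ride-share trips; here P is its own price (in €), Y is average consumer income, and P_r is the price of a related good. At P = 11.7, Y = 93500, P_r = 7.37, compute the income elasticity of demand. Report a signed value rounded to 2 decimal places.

At the given values, Q_d = 52490 − 4500(11.7) + 0.162(93500) + 2940(7.37) = 36654.8.
∂Q_d/∂Y = 0.162.
E = (0.162) × (93500/36654.8) = 0.4132…

0.41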